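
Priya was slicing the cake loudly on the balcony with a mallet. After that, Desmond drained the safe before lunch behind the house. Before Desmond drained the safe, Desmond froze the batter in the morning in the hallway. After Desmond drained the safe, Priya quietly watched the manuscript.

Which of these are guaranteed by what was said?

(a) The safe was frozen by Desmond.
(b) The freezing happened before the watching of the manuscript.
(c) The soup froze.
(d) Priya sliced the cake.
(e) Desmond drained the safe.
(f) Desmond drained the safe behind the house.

(a) Not entailed — Desmond froze the batter, not the safe; the safe belongs to the draining event.
(b) Entailed — the narrative places the freezing before the watching.
(c) Not entailed — the batter is what froze, not the soup.
(d) Not entailed — 'was slicing' is progressive on an accomplishment; it does not entail the completed 'sliced'.
(e) Entailed — this follows by dropping conjuncts from the draining event's description.
(f) Entailed — this follows by dropping conjuncts from the draining event's description.

(b), (e), (f)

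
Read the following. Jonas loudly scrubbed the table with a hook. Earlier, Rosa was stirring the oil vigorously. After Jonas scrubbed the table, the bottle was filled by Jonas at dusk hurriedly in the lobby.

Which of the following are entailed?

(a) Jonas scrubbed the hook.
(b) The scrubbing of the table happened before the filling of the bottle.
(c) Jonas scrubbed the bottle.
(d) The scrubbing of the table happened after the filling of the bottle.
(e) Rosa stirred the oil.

(b), (e)

(a) Not entailed — the hook is the instrument, not what was scrubbed.
(b) Entailed — the narrative places the scrubbing before the filling.
(c) Not entailed — Jonas scrubbed the table, not the bottle; the bottle belongs to the filling event.
(d) Not entailed — the narrative places the scrubbing before the filling, not after.
(e) Entailed — 'stir' is an activity; 'was stirring' entails that some stirring happened, so 'stirred' holds.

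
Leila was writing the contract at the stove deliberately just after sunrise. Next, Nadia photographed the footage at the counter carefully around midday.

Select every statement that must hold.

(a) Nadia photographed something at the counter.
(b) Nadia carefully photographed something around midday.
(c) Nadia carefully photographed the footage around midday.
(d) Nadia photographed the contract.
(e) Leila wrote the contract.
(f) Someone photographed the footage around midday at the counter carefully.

(a), (b), (c), (f)

(a) Entailed — this follows by dropping conjuncts from the photographing event's description.
(b) Entailed — dropping 'at the counter' and generalizing the patient leaves a sub-description the original still satisfies.
(c) Entailed — every conjunct here is already in the original photographing event.
(d) Not entailed — Nadia photographed the footage, not the contract; the contract belongs to the writing event.
(e) Not entailed — 'was writing' is progressive on an accomplishment; it does not entail the completed 'wrote'.
(f) Entailed — the original entails any weakening of itself; this just generalizes the agent.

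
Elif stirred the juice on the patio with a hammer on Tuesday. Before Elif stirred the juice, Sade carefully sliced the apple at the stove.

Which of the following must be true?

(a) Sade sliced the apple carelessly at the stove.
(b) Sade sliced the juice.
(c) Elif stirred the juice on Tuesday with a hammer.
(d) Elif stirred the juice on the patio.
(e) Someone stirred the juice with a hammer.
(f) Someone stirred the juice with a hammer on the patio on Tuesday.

(a) Not entailed — 'carelessly' adds a manner not in (and inconsistent with) the original.
(b) Not entailed — Sade sliced the apple, not the juice; the juice belongs to the stirring event.
(c) Entailed — every conjunct here is already in the original stirring event.
(d) Entailed — every conjunct here is already in the original stirring event.
(e) Entailed — this follows by dropping conjuncts from the stirring event's description.
(f) Entailed — every conjunct here is already in the original stirring event.

(c), (d), (e), (f)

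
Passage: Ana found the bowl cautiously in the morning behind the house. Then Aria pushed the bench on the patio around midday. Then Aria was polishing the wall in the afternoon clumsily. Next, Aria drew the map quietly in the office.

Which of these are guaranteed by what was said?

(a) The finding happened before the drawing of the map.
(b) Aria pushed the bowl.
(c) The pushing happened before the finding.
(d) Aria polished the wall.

(a), (d)

(a) Entailed — the narrative places the finding before the drawing.
(b) Not entailed — Aria pushed the bench, not the bowl; the bowl belongs to the finding event.
(c) Not entailed — the narrative places the finding before the pushing, not after.
(d) Entailed — 'polish' is an activity; 'was polishing' entails that some polishing happened, so 'polished' holds.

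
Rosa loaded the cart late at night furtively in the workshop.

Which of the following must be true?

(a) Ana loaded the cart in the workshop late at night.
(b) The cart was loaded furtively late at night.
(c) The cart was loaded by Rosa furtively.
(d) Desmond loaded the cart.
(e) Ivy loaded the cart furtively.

(b), (c)

(a) Not entailed — the passage has Rosa loading the cart, not Ana.
(b) Entailed — dropping 'in the workshop' and generalizing the agent leaves a sub-description the original still satisfies.
(c) Entailed — the original entails any weakening of itself; this just drops 'late at night', 'in the workshop'.
(d) Not entailed — the passage has Rosa loading the cart, not Desmond.
(e) Not entailed — the passage has Rosa loading the cart, not Ivy.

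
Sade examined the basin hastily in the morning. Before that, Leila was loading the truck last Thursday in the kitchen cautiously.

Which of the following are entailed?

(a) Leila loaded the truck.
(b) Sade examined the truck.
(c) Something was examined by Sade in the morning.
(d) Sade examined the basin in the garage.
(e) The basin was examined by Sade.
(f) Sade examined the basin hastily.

(a) Not entailed — 'was loading' is progressive on an accomplishment; it does not entail the completed 'loaded'.
(b) Not entailed — Sade examined the basin, not the truck; the truck belongs to the loading event.
(c) Entailed — this follows by dropping conjuncts from the examining event's description.
(d) Not entailed — 'in the garage' adds information not in the original event.
(e) Entailed — dropping 'hastily', 'in the morning' leaves a sub-description the original still satisfies.
(f) Entailed — the original entails any weakening of itself; this just drops 'in the morning'.

(c), (e), (f)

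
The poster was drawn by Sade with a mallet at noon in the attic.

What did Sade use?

'with a mallet' marks the instrument of the drawing event.

a mallet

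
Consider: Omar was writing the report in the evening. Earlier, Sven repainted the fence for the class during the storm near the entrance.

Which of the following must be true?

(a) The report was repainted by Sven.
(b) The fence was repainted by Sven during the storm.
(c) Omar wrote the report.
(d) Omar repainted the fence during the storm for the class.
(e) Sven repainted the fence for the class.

(a) Not entailed — Sven repainted the fence, not the report; the report belongs to the writing event.
(b) Entailed — this follows by dropping conjuncts from the repainting event's description.
(c) Not entailed — 'was writing' is progressive on an accomplishment; it does not entail the completed 'wrote'.
(d) Not entailed — the passage has Sven repainting the fence, not Omar.
(e) Entailed — this follows by dropping conjuncts from the repainting event's description.

(b), (e)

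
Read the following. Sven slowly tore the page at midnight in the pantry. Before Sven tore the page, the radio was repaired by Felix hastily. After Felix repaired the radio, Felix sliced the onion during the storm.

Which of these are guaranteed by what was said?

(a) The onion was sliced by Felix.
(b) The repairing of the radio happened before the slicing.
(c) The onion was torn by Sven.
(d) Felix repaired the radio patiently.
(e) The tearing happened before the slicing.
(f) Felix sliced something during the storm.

(a), (b), (f)

(a) Entailed — every conjunct here is already in the original slicing event.
(b) Entailed — the narrative places the repairing before the slicing.
(c) Not entailed — Sven tore the page, not the onion; the onion belongs to the slicing event.
(d) Not entailed — 'patiently' adds a manner not in (and inconsistent with) the original.
(e) Not entailed — the narrative doesn't order the tearing relative to the slicing.
(f) Entailed — every conjunct here is already in the original slicing event.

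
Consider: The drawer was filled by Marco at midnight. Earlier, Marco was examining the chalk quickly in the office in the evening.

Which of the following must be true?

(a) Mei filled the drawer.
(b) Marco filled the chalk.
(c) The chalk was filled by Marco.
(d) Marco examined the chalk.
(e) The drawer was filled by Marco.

(a) Not entailed — the passage has Marco filling the drawer, not Mei.
(b) Not entailed — Marco filled the drawer, not the chalk; the chalk belongs to the examining event.
(c) Not entailed — Marco filled the drawer, not the chalk; the chalk belongs to the examining event.
(d) Entailed — 'examine' is an activity; 'was examining' entails that some examining happened, so 'examined' holds.
(e) Entailed — dropping 'at midnight' leaves a sub-description the original still satisfies.

(d), (e)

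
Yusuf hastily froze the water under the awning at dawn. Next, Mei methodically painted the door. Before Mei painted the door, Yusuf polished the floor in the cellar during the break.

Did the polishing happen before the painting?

The narrative orders the polishing before the painting.

yes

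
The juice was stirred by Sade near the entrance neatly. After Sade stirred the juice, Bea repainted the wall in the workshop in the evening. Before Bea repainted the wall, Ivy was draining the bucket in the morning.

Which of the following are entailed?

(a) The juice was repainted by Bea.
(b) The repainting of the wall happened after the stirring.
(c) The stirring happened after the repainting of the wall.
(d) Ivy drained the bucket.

(b)

(a) Not entailed — Bea repainted the wall, not the juice; the juice belongs to the stirring event.
(b) Entailed — the narrative places the stirring before the repainting.
(c) Not entailed — the narrative places the stirring before the repainting, not after.
(d) Not entailed — 'was draining' is progressive on an accomplishment; it does not entail the completed 'drained'.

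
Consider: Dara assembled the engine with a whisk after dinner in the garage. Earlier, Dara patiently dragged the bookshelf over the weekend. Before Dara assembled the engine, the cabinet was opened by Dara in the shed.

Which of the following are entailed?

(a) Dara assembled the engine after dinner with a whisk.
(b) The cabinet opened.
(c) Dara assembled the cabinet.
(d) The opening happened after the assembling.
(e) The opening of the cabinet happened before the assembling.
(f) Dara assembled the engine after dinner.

(a) Entailed — this follows by dropping conjuncts from the assembling event's description.
(b) Entailed — 'Dara opened the cabinet' is causative; it entails the inchoative 'the cabinet opened'.
(c) Not entailed — Dara assembled the engine, not the cabinet; the cabinet belongs to the opening event.
(d) Not entailed — the narrative places the opening before the assembling, not after.
(e) Entailed — the narrative places the opening before the assembling.
(f) Entailed — the original entails any weakening of itself; this just drops 'in the garage', 'with a whisk'.

(a), (b), (e), (f)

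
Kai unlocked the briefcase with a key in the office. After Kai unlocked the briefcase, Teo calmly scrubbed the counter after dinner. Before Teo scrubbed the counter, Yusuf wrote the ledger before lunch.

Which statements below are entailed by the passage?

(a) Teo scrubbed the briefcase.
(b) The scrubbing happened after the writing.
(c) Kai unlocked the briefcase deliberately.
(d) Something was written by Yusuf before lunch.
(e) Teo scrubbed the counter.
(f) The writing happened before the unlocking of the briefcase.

(b), (d), (e)

(a) Not entailed — Teo scrubbed the counter, not the briefcase; the briefcase belongs to the unlocking event.
(b) Entailed — the narrative places the writing before the scrubbing.
(c) Not entailed — 'deliberately' adds information not in the original event.
(d) Entailed — this follows by dropping conjuncts from the writing event's description.
(e) Entailed — every conjunct here is already in the original scrubbing event.
(f) Not entailed — the narrative doesn't order the writing relative to the unlocking.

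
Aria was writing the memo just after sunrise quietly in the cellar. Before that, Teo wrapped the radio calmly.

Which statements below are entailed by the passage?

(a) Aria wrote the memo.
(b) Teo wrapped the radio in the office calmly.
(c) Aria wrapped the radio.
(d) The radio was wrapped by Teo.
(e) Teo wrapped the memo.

(d)

(a) Not entailed — 'was writing' is progressive on an accomplishment; it does not entail the completed 'wrote'.
(b) Not entailed — 'in the office' adds information not in the original event.
(c) Not entailed — the passage has Teo wrapping the radio, not Aria.
(d) Entailed — the original entails any weakening of itself; this just drops 'calmly'.
(e) Not entailed — Teo wrapped the radio, not the memo; the memo belongs to the writing event.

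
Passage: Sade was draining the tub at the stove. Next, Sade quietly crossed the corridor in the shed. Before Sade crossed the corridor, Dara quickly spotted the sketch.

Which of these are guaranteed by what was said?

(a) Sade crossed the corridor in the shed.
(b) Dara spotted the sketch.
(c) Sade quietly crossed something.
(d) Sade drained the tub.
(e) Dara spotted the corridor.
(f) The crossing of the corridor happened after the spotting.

(a), (b), (c), (f)

(a) Entailed — the original entails any weakening of itself; this just drops 'quietly'.
(b) Entailed — every conjunct here is already in the original spotting event.
(c) Entailed — the original entails any weakening of itself; this just drops 'in the shed' and generalizes the patient.
(d) Not entailed — 'was draining' is progressive on an accomplishment; it does not entail the completed 'drained'.
(e) Not entailed — Dara spotted the sketch, not the corridor; the corridor belongs to the crossing event.
(f) Entailed — the narrative places the spotting before the crossing.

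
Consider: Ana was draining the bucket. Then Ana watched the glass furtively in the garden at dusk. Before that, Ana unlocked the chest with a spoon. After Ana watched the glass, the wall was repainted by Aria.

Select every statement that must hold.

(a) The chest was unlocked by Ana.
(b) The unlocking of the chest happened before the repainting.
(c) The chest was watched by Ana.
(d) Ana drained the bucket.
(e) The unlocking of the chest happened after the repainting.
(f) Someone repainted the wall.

(a) Entailed — every conjunct here is already in the original unlocking event.
(b) Entailed — the narrative places the unlocking before the repainting.
(c) Not entailed — Ana watched the glass, not the chest; the chest belongs to the unlocking event.
(d) Not entailed — 'was draining' is progressive on an accomplishment; it does not entail the completed 'drained'.
(e) Not entailed — the narrative places the unlocking before the repainting, not after.
(f) Entailed — every conjunct here is already in the original repainting event.

(a), (b), (f)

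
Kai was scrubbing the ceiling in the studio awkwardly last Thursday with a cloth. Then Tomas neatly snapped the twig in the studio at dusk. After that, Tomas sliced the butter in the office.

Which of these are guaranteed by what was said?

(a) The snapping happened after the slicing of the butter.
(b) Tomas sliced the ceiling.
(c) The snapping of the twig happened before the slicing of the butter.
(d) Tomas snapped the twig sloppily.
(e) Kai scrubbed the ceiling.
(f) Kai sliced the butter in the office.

(c), (e)

(a) Not entailed — the narrative places the snapping before the slicing, not after.
(b) Not entailed — Tomas sliced the butter, not the ceiling; the ceiling belongs to the scrubbing event.
(c) Entailed — the narrative places the snapping before the slicing.
(d) Not entailed — 'sloppily' adds a manner not in (and inconsistent with) the original.
(e) Entailed — 'scrub' is an activity; 'was scrubbing' entails that some scrubbing happened, so 'scrubbed' holds.
(f) Not entailed — the passage has Tomas slicing the butter, not Kai.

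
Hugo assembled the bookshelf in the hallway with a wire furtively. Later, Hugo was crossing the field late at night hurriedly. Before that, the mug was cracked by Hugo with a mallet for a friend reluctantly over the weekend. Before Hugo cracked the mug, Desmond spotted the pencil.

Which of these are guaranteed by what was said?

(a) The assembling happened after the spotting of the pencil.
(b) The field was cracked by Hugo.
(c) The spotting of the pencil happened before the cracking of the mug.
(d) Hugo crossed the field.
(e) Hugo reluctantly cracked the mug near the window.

(a) Not entailed — the narrative doesn't order the spotting relative to the assembling.
(b) Not entailed — Hugo cracked the mug, not the field; the field belongs to the crossing event.
(c) Entailed — the narrative places the spotting before the cracking.
(d) Not entailed — 'was crossing' is progressive on an accomplishment; it does not entail the completed 'crossed'.
(e) Not entailed — 'near the window' adds information not in the original event.

(c)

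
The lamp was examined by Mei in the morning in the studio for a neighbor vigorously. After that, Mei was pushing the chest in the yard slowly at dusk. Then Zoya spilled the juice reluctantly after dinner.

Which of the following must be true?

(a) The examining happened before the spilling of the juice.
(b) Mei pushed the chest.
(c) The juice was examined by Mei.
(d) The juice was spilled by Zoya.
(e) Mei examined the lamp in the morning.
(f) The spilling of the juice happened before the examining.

(a), (b), (d), (e)

(a) Entailed — the narrative places the examining before the spilling.
(b) Entailed — 'push' is an activity; 'was pushing' entails that some pushing happened, so 'pushed' holds.
(c) Not entailed — Mei examined the lamp, not the juice; the juice belongs to the spilling event.
(d) Entailed — every conjunct here is already in the original spilling event.
(e) Entailed — every conjunct here is already in the original examining event.
(f) Not entailed — the narrative places the examining before the spilling, not after.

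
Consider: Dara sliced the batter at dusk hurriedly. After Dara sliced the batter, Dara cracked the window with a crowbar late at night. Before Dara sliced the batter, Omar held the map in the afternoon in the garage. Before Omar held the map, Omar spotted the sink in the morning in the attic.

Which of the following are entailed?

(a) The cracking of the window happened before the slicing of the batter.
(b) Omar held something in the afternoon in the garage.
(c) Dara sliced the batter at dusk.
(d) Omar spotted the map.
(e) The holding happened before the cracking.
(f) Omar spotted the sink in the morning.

(a) Not entailed — the narrative places the slicing before the cracking, not after.
(b) Entailed — generalizing the patient leaves a sub-description the original still satisfies.
(c) Entailed — the original entails any weakening of itself; this just drops 'hurriedly'.
(d) Not entailed — Omar spotted the sink, not the map; the map belongs to the holding event.
(e) Entailed — the narrative places the holding before the cracking.
(f) Entailed — this follows by dropping conjuncts from the spotting event's description.

(b), (c), (e), (f)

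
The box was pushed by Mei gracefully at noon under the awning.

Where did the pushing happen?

'under the awning' marks the location of the pushing event.

under the awning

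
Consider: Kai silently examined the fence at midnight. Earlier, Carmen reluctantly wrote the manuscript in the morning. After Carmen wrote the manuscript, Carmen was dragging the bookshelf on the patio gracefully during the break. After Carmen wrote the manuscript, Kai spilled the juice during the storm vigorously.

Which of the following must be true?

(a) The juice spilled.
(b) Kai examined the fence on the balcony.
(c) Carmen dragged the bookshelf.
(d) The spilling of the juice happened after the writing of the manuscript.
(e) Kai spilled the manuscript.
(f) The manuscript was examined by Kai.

(a), (c), (d)

(a) Entailed — 'Kai spilled the juice' is causative; it entails the inchoative 'the juice spilled'.
(b) Not entailed — 'on the balcony' adds information not in the original event.
(c) Entailed — 'drag' is an activity; 'was dragging' entails that some dragging happened, so 'dragged' holds.
(d) Entailed — the narrative places the writing before the spilling.
(e) Not entailed — Kai spilled the juice, not the manuscript; the manuscript belongs to the writing event.
(f) Not entailed — Kai examined the fence, not the manuscript; the manuscript belongs to the writing event.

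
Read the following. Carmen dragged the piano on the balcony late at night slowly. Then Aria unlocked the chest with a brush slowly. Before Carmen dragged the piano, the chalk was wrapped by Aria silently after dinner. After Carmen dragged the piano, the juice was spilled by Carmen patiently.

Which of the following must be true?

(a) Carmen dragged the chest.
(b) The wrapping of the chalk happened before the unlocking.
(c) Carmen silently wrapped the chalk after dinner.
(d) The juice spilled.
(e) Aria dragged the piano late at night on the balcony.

(a) Not entailed — Carmen dragged the piano, not the chest; the chest belongs to the unlocking event.
(b) Entailed — the narrative places the wrapping before the unlocking.
(c) Not entailed — the passage has Aria wrapping the chalk, not Carmen.
(d) Entailed — 'Carmen spilled the juice' is causative; it entails the inchoative 'the juice spilled'.
(e) Not entailed — the passage has Carmen dragging the piano, not Aria.

(b), (d)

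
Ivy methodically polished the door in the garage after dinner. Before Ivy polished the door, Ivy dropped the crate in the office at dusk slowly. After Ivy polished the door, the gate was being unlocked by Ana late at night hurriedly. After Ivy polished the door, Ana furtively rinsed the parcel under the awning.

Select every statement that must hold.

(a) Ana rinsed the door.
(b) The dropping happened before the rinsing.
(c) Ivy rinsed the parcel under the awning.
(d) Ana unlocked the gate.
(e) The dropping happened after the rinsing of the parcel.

(a) Not entailed — Ana rinsed the parcel, not the door; the door belongs to the polishing event.
(b) Entailed — the narrative places the dropping before the rinsing.
(c) Not entailed — the passage has Ana rinsing the parcel, not Ivy.
(d) Not entailed — 'was unlocking' is progressive on an accomplishment; it does not entail the completed 'unlocked'.
(e) Not entailed — the narrative places the dropping before the rinsing, not after.

(b)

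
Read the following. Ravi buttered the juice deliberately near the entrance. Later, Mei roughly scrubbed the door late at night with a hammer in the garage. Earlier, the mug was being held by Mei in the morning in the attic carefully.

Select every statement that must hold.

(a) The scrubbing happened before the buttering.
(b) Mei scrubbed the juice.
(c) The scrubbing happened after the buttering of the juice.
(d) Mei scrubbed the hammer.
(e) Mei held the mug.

(a) Not entailed — the narrative places the buttering before the scrubbing, not after.
(b) Not entailed — Mei scrubbed the door, not the juice; the juice belongs to the buttering event.
(c) Entailed — the narrative places the buttering before the scrubbing.
(d) Not entailed — the hammer is the instrument, not what was scrubbed.
(e) Entailed — 'hold' is an activity; 'was holding' entails that some holding happened, so 'held' holds.

(c), (e)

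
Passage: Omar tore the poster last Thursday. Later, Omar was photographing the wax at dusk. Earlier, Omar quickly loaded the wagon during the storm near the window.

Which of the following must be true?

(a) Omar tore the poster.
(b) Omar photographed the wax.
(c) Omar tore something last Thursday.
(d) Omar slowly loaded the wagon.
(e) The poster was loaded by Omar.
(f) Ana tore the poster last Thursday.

(a) Entailed — this follows by dropping conjuncts from the tearing event's description.
(b) Not entailed — 'was photographing' is progressive on an accomplishment; it does not entail the completed 'photographed'.
(c) Entailed — generalizing the patient leaves a sub-description the original still satisfies.
(d) Not entailed — 'slowly' adds a manner not in (and inconsistent with) the original.
(e) Not entailed — Omar loaded the wagon, not the poster; the poster belongs to the tearing event.
(f) Not entailed — the passage has Omar tearing the poster, not Ana.

(a), (c)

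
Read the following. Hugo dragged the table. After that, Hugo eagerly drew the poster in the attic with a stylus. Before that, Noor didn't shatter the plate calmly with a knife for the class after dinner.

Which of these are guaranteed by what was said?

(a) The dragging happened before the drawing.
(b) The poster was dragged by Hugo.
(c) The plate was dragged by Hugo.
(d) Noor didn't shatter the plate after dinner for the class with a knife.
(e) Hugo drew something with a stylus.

(a) Entailed — the narrative places the dragging before the drawing.
(b) Not entailed — Hugo dragged the table, not the poster; the poster belongs to the drawing event.
(c) Not entailed — Hugo dragged the table, not the plate; the plate belongs to the shattering event.
(d) Not entailed — dropping 'calmly' under negation is not valid — the original leaves open that Noor shattered the plate some other way.
(e) Entailed — every conjunct here is already in the original drawing event.

(a), (e)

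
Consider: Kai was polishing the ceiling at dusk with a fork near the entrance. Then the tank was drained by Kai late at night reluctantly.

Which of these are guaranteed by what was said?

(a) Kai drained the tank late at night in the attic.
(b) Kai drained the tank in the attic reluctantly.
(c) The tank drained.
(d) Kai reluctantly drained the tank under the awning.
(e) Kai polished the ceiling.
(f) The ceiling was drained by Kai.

(a) Not entailed — 'in the attic' adds information not in the original event.
(b) Not entailed — 'in the attic' adds information not in the original event.
(c) Entailed — 'Kai drained the tank' is causative; it entails the inchoative 'the tank drained'.
(d) Not entailed — 'under the awning' adds information not in the original event.
(e) Entailed — 'polish' is an activity; 'was polishing' entails that some polishing happened, so 'polished' holds.
(f) Not entailed — Kai drained the tank, not the ceiling; the ceiling belongs to the polishing event.

(c), (e)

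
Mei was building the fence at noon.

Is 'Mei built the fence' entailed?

'was building' is progressive; for an accomplishment like 'build the fence', it doesn't entail completion.

no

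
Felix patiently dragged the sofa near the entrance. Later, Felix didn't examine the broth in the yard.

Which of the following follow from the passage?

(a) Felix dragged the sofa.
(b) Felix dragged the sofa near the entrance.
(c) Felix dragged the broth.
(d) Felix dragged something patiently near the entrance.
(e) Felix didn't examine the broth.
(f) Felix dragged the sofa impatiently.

(a) Entailed — dropping 'near the entrance', 'patiently' leaves a sub-description the original still satisfies.
(b) Entailed — this follows by dropping conjuncts from the dragging event's description.
(c) Not entailed — Felix dragged the sofa, not the broth; the broth belongs to the examining event.
(d) Entailed — every conjunct here is already in the original dragging event.
(e) Not entailed — dropping 'in the yard' under negation is not valid — the original leaves open that Felix examined the broth some other way.
(f) Not entailed — 'impatiently' adds a manner not in (and inconsistent with) the original.

(a), (b), (d)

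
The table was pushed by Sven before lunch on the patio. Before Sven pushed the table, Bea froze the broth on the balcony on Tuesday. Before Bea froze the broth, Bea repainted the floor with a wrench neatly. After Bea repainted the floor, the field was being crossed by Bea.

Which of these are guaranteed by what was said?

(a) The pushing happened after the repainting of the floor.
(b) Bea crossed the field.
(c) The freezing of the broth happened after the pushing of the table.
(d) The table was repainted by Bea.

(a)

(a) Entailed — the narrative places the repainting before the pushing.
(b) Not entailed — 'was crossing' is progressive on an accomplishment; it does not entail the completed 'crossed'.
(c) Not entailed — the narrative places the freezing before the pushing, not after.
(d) Not entailed — Bea repainted the floor, not the table; the table belongs to the pushing event.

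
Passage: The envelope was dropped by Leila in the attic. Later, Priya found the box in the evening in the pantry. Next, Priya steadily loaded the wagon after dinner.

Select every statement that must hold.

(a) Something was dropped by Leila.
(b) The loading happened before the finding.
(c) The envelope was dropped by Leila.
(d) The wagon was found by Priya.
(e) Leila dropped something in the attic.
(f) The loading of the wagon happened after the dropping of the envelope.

(a) Entailed — this follows by dropping conjuncts from the dropping event's description.
(b) Not entailed — the narrative places the finding before the loading, not after.
(c) Entailed — the original entails any weakening of itself; this just drops 'in the attic'.
(d) Not entailed — Priya found the box, not the wagon; the wagon belongs to the loading event.
(e) Entailed — generalizing the patient leaves a sub-description the original still satisfies.
(f) Entailed — the narrative places the dropping before the loading.

(a), (c), (e), (f)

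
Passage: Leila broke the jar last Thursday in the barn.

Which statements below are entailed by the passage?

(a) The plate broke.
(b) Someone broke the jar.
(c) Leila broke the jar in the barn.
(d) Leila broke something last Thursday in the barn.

(b), (c), (d)

(a) Not entailed — the jar is what broke, not the plate.
(b) Entailed — every conjunct here is already in the original breaking event.
(c) Entailed — dropping 'last Thursday' leaves a sub-description the original still satisfies.
(d) Entailed — the original entails any weakening of itself; this just generalizes the patient.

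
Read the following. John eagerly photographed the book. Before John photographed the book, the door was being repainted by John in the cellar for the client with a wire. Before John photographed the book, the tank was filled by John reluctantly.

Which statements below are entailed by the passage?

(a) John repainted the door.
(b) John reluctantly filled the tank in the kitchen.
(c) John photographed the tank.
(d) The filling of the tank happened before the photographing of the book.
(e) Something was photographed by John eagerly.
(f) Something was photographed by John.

(a) Not entailed — 'was repainting' is progressive on an accomplishment; it does not entail the completed 'repainted'.
(b) Not entailed — 'in the kitchen' adds information not in the original event.
(c) Not entailed — John photographed the book, not the tank; the tank belongs to the filling event.
(d) Entailed — the narrative places the filling before the photographing.
(e) Entailed — generalizing the patient leaves a sub-description the original still satisfies.
(f) Entailed — the original entails any weakening of itself; this just drops 'eagerly' and generalizes the patient.

(d), (e), (f)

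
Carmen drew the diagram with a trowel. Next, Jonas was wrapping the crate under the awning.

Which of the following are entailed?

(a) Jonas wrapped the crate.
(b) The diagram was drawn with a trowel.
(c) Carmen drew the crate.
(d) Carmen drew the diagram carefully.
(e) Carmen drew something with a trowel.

(a) Not entailed — 'was wrapping' is progressive on an accomplishment; it does not entail the completed 'wrapped'.
(b) Entailed — this follows by dropping conjuncts from the drawing event's description.
(c) Not entailed — Carmen drew the diagram, not the crate; the crate belongs to the wrapping event.
(d) Not entailed — 'carefully' adds information not in the original event.
(e) Entailed — generalizing the patient leaves a sub-description the original still satisfies.

(b), (e)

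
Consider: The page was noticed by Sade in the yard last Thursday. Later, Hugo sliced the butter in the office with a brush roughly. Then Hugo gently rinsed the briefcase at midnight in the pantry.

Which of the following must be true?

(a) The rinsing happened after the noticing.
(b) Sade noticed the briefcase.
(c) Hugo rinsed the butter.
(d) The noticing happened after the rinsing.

(a) Entailed — the narrative places the noticing before the rinsing.
(b) Not entailed — Sade noticed the page, not the briefcase; the briefcase belongs to the rinsing event.
(c) Not entailed — Hugo rinsed the briefcase, not the butter; the butter belongs to the slicing event.
(d) Not entailed — the narrative places the noticing before the rinsing, not after.

(a)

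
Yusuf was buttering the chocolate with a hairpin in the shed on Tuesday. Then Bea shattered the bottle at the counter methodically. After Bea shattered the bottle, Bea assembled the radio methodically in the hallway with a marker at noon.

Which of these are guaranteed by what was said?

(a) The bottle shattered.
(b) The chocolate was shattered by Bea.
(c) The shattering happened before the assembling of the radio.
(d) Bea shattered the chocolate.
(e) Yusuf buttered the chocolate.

(a), (c)

(a) Entailed — 'Bea shattered the bottle' is causative; it entails the inchoative 'the bottle shattered'.
(b) Not entailed — Bea shattered the bottle, not the chocolate; the chocolate belongs to the buttering event.
(c) Entailed — the narrative places the shattering before the assembling.
(d) Not entailed — Bea shattered the bottle, not the chocolate; the chocolate belongs to the buttering event.
(e) Not entailed — 'was buttering' is progressive on an accomplishment; it does not entail the completed 'buttered'.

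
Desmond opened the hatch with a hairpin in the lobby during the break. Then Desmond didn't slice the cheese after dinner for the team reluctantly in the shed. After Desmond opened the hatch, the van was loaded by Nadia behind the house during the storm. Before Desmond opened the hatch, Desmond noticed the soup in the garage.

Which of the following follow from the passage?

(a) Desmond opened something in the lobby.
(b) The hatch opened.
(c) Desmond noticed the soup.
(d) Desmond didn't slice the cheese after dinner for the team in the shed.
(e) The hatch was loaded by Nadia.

(a) Entailed — the original entails any weakening of itself; this just drops 'with a hairpin', 'during the break' and generalizes the patient.
(b) Entailed — 'Desmond opened the hatch' is causative; it entails the inchoative 'the hatch opened'.
(c) Entailed — dropping 'in the garage' leaves a sub-description the original still satisfies.
(d) Not entailed — dropping 'reluctantly' under negation is not valid — the original leaves open that Desmond sliced the cheese some other way.
(e) Not entailed — Nadia loaded the van, not the hatch; the hatch belongs to the opening event.

(a), (b), (c)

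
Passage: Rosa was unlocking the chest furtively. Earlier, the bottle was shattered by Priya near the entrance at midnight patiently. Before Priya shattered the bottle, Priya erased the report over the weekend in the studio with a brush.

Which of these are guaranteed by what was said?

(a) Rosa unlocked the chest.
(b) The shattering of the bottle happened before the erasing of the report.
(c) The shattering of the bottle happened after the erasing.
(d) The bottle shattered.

(a) Not entailed — 'was unlocking' is progressive on an accomplishment; it does not entail the completed 'unlocked'.
(b) Not entailed — the narrative places the erasing before the shattering, not after.
(c) Entailed — the narrative places the erasing before the shattering.
(d) Entailed — 'Priya shattered the bottle' is causative; it entails the inchoative 'the bottle shattered'.

(c), (d)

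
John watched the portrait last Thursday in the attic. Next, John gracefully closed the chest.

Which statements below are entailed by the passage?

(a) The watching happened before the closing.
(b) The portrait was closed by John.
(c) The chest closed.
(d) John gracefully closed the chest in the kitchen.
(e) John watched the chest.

(a), (c)

(a) Entailed — the narrative places the watching before the closing.
(b) Not entailed — John closed the chest, not the portrait; the portrait belongs to the watching event.
(c) Entailed — 'John closed the chest' is causative; it entails the inchoative 'the chest closed'.
(d) Not entailed — 'in the kitchen' adds information not in the original event.
(e) Not entailed — John watched the portrait, not the chest; the chest belongs to the closing event.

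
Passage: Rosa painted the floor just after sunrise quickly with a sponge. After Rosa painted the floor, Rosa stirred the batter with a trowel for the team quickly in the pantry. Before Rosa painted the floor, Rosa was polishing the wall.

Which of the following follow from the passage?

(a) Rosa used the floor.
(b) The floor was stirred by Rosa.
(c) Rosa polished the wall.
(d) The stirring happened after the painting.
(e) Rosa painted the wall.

(c), (d)

(a) Not entailed — the floor is the patient, not an instrument — Rosa used a sponge.
(b) Not entailed — Rosa stirred the batter, not the floor; the floor belongs to the painting event.
(c) Entailed — 'polish' is an activity; 'was polishing' entails that some polishing happened, so 'polished' holds.
(d) Entailed — the narrative places the painting before the stirring.
(e) Not entailed — Rosa painted the floor, not the wall; the wall belongs to the polishing event.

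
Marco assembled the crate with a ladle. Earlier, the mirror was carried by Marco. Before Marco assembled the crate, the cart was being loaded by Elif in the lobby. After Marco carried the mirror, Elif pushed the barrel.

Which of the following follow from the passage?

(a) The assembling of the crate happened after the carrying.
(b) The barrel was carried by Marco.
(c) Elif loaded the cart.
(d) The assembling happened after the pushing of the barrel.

(a) Entailed — the narrative places the carrying before the assembling.
(b) Not entailed — Marco carried the mirror, not the barrel; the barrel belongs to the pushing event.
(c) Not entailed — 'was loading' is progressive on an accomplishment; it does not entail the completed 'loaded'.
(d) Not entailed — the narrative doesn't order the pushing relative to the assembling.

(a)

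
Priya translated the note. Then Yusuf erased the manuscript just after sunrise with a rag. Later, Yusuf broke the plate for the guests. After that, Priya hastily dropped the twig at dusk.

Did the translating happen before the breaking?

The narrative orders the translating before the breaking.

yes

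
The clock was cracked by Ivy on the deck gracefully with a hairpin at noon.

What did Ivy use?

'with a hairpin' marks the instrument of the cracking event.

a hairpin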